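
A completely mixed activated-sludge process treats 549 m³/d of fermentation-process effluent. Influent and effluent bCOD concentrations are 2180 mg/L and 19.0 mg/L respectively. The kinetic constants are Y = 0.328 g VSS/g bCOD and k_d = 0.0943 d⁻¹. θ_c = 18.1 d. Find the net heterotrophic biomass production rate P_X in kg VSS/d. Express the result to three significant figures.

Y_obs = Y / (1 + k_d θ_c) = 0.328 / (1 + 0.0943 × 18.1) = 0.328 / 2.707 = 0.1212.
Substrate removed = Q·(S₀ − S) = 549 m³/d × (2180 − 19.0) g/m³ = 1.19×10^6 g/d = 1186 kg/d.
Net biomass production P_X = Y_obs × Q·(S₀ − S) = 0.1212 × 1186 = 143.8 kg VSS/d.

P_X ≈ 144 kg VSS/d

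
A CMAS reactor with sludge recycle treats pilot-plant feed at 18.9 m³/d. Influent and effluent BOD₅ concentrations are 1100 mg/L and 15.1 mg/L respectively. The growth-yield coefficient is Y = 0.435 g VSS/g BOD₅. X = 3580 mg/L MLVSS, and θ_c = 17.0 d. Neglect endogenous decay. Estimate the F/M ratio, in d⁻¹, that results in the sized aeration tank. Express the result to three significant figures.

F/M ≈ 0.137 d⁻¹

V·X = Y·Q·ΔS·θ_c gives V = 0.435 × 18.9 × (1100 − 15.1) × 17.0 / 3580 = 42.36 m³.
Food-to-microorganism ratio F/M = Q S₀ / (V X) = 18.9 × 1100 / (42.36 × 3580) = 0.1371 d⁻¹.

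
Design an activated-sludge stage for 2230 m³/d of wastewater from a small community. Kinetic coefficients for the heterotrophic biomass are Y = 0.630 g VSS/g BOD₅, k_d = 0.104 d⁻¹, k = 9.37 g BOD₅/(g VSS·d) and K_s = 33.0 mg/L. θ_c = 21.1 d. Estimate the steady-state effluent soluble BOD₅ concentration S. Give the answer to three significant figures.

S ≈ 0.869 mg/L

From the Monod/SRT balance for a CMAS, S = K_s·(1+k_d θ_c)/[θ_c·(Y k − k_d) − 1] = 33.0 × (1 + 0.104 × 21.1) / [21.1 × (0.630 × 9.37 − 0.104) − 1] = 105.4 / 121.4 = 0.8686 mg/L.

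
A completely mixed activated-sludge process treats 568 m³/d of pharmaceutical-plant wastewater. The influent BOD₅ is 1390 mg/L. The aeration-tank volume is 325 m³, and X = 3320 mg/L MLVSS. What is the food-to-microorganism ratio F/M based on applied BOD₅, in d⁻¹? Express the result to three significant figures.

F/M ≈ 0.732 d⁻¹

F/M = applied load / biomass = Q·S₀/(V·X) = 568 × 1390 / (325.0 × 3320) = 0.7317 d⁻¹.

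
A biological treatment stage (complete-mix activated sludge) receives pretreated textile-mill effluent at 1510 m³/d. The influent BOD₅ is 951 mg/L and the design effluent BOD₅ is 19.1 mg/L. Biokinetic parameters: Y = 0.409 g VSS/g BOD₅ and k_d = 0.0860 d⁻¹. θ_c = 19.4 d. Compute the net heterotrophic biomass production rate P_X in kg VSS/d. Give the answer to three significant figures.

Y_obs = Y / (1 + k_d θ_c) = 0.409 / (1 + 0.0860 × 19.4) = 0.409 / 2.668 = 0.1533.
Mass of BOD₅ removed per day: Q(S₀ − S) = 1510 × 931.9 g/m³ = 1407 kg/d.
Net biomass production P_X = Y_obs × Q·(S₀ − S) = 0.1533 × 1407 = 215.7 kg VSS/d.

P_X ≈ 216 kg VSS/d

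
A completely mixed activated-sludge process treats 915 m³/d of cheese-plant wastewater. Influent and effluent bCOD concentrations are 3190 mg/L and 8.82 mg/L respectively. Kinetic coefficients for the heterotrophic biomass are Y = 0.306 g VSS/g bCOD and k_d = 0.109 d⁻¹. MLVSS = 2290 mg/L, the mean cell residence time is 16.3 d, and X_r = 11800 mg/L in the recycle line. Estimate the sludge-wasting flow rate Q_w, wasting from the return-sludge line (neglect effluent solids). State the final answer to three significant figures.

Q_w ≈ 27.2 m³/d

From the SRT design equation V = Y Q (S₀−S) θ_c / [X (1 + k_d θ_c)] = 0.306 × 915 × (3190 − 8.82) × 16.3 / [2290 × (1 + 0.109 × 16.3)] = 1.45×10^7 / 6359 = 2283 m³.
Q_w = (V·X)/(θ_c X_r) = 2283 × 2290 / (16.3 × 11800) = 27.18 m³/d.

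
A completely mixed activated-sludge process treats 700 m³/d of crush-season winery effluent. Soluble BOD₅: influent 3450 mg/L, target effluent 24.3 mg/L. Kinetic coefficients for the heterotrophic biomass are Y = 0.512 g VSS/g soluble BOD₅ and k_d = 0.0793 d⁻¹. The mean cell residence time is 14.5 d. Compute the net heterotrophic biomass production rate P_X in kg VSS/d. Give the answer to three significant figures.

P_X ≈ 571 kg VSS/d

Correct the yield for decay: Y_obs = Y/(1 + k_d θ_c) = 0.512 / (1 + 0.0793 × 14.5) = 0.512 / 2.150 = 0.2382.
Substrate removed = Q·(S₀ − S) = 700 m³/d × (3450 − 24.3) g/m³ = 2.4×10^6 g/d = 2398 kg/d.
Net biomass production P_X = Y_obs × Q·(S₀ − S) = 0.2382 × 2398 = 571.1 kg VSS/d.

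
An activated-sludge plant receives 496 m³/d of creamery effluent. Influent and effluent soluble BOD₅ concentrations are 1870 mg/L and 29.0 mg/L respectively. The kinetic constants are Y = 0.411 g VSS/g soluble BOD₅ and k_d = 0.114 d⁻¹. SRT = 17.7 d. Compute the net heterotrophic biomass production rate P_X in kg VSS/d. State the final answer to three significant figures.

P_X ≈ 124 kg VSS/d

Correct the yield for decay: Y_obs = Y/(1 + k_d θ_c) = 0.411 / (1 + 0.114 × 17.7) = 0.411 / 3.018 = 0.1362.
Mass of soluble BOD₅ removed per day: Q(S₀ − S) = 496 × 1841 g/m³ = 913.1 kg/d.
Biomass produced: P_X = Y_obs·Q·ΔS = 0.1362 × 913.1 ≈ 124.4 kg VSS/d.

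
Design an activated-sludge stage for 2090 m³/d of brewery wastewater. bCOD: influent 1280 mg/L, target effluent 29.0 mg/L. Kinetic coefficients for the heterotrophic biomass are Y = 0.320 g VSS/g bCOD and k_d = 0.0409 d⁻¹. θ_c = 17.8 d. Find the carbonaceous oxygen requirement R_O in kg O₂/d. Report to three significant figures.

R_O ≈ 1930 kg O₂/d

Observed yield with endogenous decay: Y_obs = Y / (1 + k_d·θ_c) = 0.320 / (1 + 0.0409 × 17.8) = 0.320 / 1.728 = 0.1852 g VSS/g bCOD.
Substrate removed = Q·(S₀ − S) = 2090 m³/d × (1280 − 29.0) g/m³ = 2.61×10^6 g/d = 2615 kg/d.
Net sludge production P_X = 0.1852 × 2615 = 484.2 kg VSS/d.
Carbonaceous O₂ demand = substrate oxidised − cell-mass equivalent = 2615 − 1.42 × 484.2 = 1927 kg O₂/d.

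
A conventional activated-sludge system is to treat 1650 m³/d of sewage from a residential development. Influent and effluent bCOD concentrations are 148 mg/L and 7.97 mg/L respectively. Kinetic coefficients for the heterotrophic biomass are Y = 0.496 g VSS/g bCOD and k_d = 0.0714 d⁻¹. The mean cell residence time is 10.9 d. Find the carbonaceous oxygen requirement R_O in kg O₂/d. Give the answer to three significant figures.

Observed yield with endogenous decay: Y_obs = Y / (1 + k_d·θ_c) = 0.496 / (1 + 0.0714 × 10.9) = 0.496 / 1.778 = 0.2789 g VSS/g bCOD.
Mass of bCOD removed per day: Q(S₀ − S) = 1650 × 140.0 g/m³ = 231.0 kg/d.
P_X = Y_obs·Q·(S₀ − S) = 0.2789 × 231.0 = 64.45 kg VSS/d.
Carbonaceous O₂ demand = substrate oxidised − cell-mass equivalent = 231.0 − 1.42 × 64.45 = 139.5 kg O₂/d.

R_O ≈ 140 kg O₂/d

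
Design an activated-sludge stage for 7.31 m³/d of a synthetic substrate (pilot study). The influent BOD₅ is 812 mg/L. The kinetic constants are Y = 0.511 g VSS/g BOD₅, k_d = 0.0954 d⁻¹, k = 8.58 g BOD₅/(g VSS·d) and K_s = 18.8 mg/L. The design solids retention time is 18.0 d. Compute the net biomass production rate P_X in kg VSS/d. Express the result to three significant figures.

P_X ≈ 1.12 kg VSS/d

From the Monod/SRT balance for a CMAS, S = K_s·(1+k_d θ_c)/[θ_c·(Y k − k_d) − 1] = 18.8 × (1 + 0.0954 × 18.0) / [18.0 × (0.511 × 8.58 − 0.0954) − 1] = 51.08 / 76.20 = 0.6704 mg/L.
Observed yield with endogenous decay: Y_obs = Y / (1 + k_d·θ_c) = 0.511 / (1 + 0.0954 × 18.0) = 0.511 / 2.717 = 0.1881 g VSS/g BOD₅.
Q·(S₀ − S) = 7.31 × (812 − 0.670) × 10⁻³ = 5.931 kg/d removed.
Biomass produced: P_X = Y_obs·Q·ΔS = 0.1881 × 5.931 ≈ 1.115 kg VSS/d.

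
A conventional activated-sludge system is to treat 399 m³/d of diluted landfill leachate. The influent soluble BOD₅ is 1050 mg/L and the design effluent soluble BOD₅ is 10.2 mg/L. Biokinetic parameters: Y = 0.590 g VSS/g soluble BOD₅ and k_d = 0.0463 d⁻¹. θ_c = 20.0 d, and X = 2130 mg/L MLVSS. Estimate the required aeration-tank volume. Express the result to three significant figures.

V ≈ 1190 m³

Rearranging the biomass balance for a CMAS with decay, V = Y·Q·ΔS·θ_c / [X·(1+k_d θ_c)] = 0.590 × 399 × (1050 − 10.2) × 20.0 / [2130 × (1 + 0.0463 × 20.0)] = 4.9×10^6 / 4102 = 1193 m³.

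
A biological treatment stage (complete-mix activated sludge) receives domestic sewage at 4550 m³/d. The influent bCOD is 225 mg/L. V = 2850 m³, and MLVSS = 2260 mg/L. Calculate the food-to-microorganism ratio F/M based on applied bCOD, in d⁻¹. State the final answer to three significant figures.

F/M ≈ 0.159 d⁻¹

F/M = Q·S₀ / (V·X) = 4550 × 225 / (2850 × 2260) = 0.1589 g bCOD·(g VSS·d)⁻¹.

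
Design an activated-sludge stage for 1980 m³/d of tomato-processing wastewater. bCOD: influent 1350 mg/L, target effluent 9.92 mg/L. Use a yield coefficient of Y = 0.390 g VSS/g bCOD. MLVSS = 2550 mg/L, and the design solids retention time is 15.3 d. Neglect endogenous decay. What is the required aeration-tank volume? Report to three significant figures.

V·X = Y·Q·ΔS·θ_c gives V = 0.390 × 1980 × (1350 − 9.92) × 15.3 / 2550 = 6209 m³.

V ≈ 6210 m³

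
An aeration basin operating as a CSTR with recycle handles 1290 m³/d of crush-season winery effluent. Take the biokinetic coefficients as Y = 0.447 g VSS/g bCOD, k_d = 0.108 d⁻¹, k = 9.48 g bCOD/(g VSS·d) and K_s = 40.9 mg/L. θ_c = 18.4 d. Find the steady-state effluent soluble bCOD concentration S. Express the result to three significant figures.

From the Monod/SRT balance for a CMAS, S = K_s·(1+k_d θ_c)/[θ_c·(Y k − k_d) − 1] = 40.9 × (1 + 0.108 × 18.4) / [18.4 × (0.447 × 9.48 − 0.108) − 1] = 122.2 / 74.98 = 1.629 mg/L.

S ≈ 1.63 mg/L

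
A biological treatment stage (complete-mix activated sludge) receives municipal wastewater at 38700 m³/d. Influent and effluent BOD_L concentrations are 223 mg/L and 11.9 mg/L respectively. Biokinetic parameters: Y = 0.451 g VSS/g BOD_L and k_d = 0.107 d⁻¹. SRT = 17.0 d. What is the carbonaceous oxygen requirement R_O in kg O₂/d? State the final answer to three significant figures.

R_O ≈ 6310 kg O₂/d

Y_obs = Y / (1 + k_d θ_c) = 0.451 / (1 + 0.107 × 17.0) = 0.451 / 2.819 = 0.1600.
ΔS = 223 − 11.9 = 211.1 mg/L, so the substrate removal rate is 38700 × 211.1/1000 = 8170 kg BOD_L/d.
Net sludge production P_X = 0.1600 × 8170 = 1307 kg VSS/d.
Carbonaceous O₂ demand = substrate oxidised − cell-mass equivalent = 8170 − 1.42 × 1307 = 6314 kg O₂/d.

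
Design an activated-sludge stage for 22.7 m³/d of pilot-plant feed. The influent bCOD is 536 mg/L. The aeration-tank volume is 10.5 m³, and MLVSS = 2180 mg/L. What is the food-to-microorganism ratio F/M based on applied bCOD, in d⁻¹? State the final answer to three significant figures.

F/M ≈ 0.532 d⁻¹

Food-to-microorganism ratio F/M = Q S₀ / (V X) = 22.7 × 536 / (10.50 × 2180) = 0.5316 d⁻¹.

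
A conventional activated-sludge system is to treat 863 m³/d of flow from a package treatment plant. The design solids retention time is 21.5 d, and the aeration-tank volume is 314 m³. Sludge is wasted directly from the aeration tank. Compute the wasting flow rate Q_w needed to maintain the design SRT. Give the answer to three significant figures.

Wasting from the aeration tank: Q_w = V / θ_c = 314.0 / 21.5 = 14.60 m³/d.

Q_w ≈ 14.6 m³/d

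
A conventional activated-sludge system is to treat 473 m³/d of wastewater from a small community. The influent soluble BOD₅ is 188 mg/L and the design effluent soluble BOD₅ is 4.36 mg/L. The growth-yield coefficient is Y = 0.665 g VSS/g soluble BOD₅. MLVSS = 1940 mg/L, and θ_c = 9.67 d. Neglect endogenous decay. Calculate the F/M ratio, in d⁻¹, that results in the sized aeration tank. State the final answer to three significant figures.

V·X = Y·Q·ΔS·θ_c gives V = 0.665 × 473 × (188 − 4.36) × 9.67 / 1940 = 287.9 m³.
F/M = Q·S₀ / (V·X) = 473 × 188 / (287.9 × 1940) = 0.1592 g soluble BOD₅·(g VSS·d)⁻¹.

F/M ≈ 0.159 d⁻¹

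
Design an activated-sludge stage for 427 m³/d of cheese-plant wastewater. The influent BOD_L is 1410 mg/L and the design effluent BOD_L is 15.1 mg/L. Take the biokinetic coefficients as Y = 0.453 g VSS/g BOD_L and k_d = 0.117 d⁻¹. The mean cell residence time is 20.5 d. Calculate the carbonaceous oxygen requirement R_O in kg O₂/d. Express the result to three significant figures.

R_O ≈ 483 kg O₂/d

The observed yield is Y_obs = Y/(1 + k_d·θ_c) = 0.453 / (1 + 0.117 × 20.5) = 0.453 / 3.399 = 0.1333 g VSS per g BOD_L removed.
Q·(S₀ − S) = 427 × (1410 − 15.1) × 10⁻³ = 595.6 kg/d removed.
P_X = Y_obs·Q·(S₀ − S) = 0.1333 × 595.6 = 79.39 kg VSS/d.
Carbonaceous O₂ demand = substrate oxidised − cell-mass equivalent = 595.6 − 1.42 × 79.39 = 482.9 kg O₂/d.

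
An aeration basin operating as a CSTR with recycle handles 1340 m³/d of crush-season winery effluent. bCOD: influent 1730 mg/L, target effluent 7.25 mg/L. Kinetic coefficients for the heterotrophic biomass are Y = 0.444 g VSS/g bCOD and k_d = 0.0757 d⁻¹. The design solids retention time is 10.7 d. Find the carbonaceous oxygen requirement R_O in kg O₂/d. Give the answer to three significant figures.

Observed yield with endogenous decay: Y_obs = Y / (1 + k_d·θ_c) = 0.444 / (1 + 0.0757 × 10.7) = 0.444 / 1.810 = 0.2453 g VSS/g bCOD.
Q·(S₀ − S) = 1340 × (1730 − 7.25) × 10⁻³ = 2308 kg/d removed.
P_X = Y_obs·Q·(S₀ − S) = 0.2453 × 2308 = 566.3 kg VSS/d.
R_O = Q·ΔS − 1.42 P_X = 2308 − 804.1 = 1504 kg O₂/d.

R_O ≈ 1500 kg O₂/d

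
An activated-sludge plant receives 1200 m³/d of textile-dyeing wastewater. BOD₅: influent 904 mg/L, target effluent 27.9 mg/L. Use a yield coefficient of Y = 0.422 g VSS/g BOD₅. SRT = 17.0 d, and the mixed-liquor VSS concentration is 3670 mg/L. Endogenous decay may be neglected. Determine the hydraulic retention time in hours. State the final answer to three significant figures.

τ ≈ 41.1 h

V·X = Y·Q·ΔS·θ_c gives V = 0.422 × 1200 × (904 − 27.9) × 17.0 / 3670 = 2055 m³.
τ = V/Q = 2055/1200 = 1.713 d, or 41.10 h.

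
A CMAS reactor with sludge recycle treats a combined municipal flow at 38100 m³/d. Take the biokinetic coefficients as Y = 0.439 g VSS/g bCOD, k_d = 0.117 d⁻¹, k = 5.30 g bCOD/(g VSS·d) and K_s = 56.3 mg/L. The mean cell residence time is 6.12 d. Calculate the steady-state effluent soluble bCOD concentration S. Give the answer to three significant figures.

S ≈ 7.71 mg/L

Effluent substrate depends only on kinetics and SRT: S = K_s(1 + k_d θ_c) / [θ_c(Yk − k_d) − 1] = 56.3 × (1 + 0.117 × 6.12) / [6.12 × (0.439 × 5.30 − 0.117) − 1] = 96.61 / 12.52 = 7.715 mg/L.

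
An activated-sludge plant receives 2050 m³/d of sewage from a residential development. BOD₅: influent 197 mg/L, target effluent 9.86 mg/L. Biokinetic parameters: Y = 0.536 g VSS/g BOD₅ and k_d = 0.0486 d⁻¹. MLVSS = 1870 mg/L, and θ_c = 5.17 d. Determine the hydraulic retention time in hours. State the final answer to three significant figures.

τ ≈ 5.32 h

Steady-state biomass mass balance: V·X·(1 + k_d·θ_c) = Y·Q·(S₀ − S)·θ_c, so V = 0.536 × 2050 × (197 − 9.86) × 5.17 / [1870 × (1 + 0.0486 × 5.17)] = 1.06×10^6 / 2340 = 454.3 m³.
Hydraulic retention time τ = V/Q = 454.3 / 2050 = 0.2216 d = 5.319 h.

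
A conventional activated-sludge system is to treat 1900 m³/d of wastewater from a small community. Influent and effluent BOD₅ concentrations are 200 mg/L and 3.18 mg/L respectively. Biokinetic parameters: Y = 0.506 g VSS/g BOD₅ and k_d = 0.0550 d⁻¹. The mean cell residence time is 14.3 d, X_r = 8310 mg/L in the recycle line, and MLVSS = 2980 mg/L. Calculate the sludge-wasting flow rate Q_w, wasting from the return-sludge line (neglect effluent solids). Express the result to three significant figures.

Q_w ≈ 12.7 m³/d

Steady-state biomass mass balance: V·X·(1 + k_d·θ_c) = Y·Q·(S₀ − S)·θ_c, so V = 0.506 × 1900 × (200 − 3.18) × 14.3 / [2980 × (1 + 0.0550 × 14.3)] = 2.71×10^6 / 5324 = 508.3 m³.
Wasting from the return line (neglecting effluent solids): Q_w = V·X / (θ_c·X_r) = 508.3 × 2980 / (14.3 × 8310) = 12.75 m³/d.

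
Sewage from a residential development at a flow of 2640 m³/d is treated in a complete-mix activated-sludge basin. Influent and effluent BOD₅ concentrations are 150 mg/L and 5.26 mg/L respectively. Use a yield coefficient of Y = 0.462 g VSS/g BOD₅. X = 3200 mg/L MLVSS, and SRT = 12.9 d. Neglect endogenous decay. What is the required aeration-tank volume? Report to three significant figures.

V ≈ 712 m³

With k_d = 0 the design equation reduces to V = Y Q (S₀−S) θ_c / X = 0.462 × 2640 × (150 − 5.26) × 12.9 / 3200 = 711.7 m³.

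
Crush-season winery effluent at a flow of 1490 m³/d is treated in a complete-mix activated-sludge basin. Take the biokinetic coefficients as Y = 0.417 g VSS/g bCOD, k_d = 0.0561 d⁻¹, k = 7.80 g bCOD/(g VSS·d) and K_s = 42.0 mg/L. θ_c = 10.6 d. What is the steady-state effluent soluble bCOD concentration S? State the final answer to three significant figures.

S ≈ 2.04 mg/L

Effluent substrate depends only on kinetics and SRT: S = K_s(1 + k_d θ_c) / [θ_c(Yk − k_d) − 1] = 42.0 × (1 + 0.0561 × 10.6) / [10.6 × (0.417 × 7.80 − 0.0561) − 1] = 66.98 / 32.88 = 2.037 mg/L.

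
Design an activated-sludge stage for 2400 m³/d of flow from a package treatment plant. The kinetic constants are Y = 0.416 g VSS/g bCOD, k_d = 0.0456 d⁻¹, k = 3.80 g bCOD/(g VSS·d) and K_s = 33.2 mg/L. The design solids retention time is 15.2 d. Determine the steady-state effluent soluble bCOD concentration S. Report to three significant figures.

Effluent substrate depends only on kinetics and SRT: S = K_s(1 + k_d θ_c) / [θ_c(Yk − k_d) − 1] = 33.2 × (1 + 0.0456 × 15.2) / [15.2 × (0.416 × 3.80 − 0.0456) − 1] = 56.21 / 22.34 = 2.517 mg/L.

S ≈ 2.52 mg/L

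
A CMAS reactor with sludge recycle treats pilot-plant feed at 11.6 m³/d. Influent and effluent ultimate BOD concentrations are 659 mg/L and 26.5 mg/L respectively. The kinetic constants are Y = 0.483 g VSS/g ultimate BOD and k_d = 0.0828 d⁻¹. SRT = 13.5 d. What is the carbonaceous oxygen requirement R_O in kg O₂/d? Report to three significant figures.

R_O ≈ 4.96 kg O₂/d

Y_obs = Y / (1 + k_d θ_c) = 0.483 / (1 + 0.0828 × 13.5) = 0.483 / 2.118 = 0.2281.
ΔS = 659 − 26.5 = 632.5 mg/L, so the substrate removal rate is 11.6 × 632.5/1000 = 7.337 kg ultimate BOD/d.
Biomass synthesised: P_X = Y_obs × 7.337 = 1.673 kg VSS/d.
Carbonaceous O₂ demand = substrate oxidised − cell-mass equivalent = 7.337 − 1.42 × 1.673 = 4.961 kg O₂/d.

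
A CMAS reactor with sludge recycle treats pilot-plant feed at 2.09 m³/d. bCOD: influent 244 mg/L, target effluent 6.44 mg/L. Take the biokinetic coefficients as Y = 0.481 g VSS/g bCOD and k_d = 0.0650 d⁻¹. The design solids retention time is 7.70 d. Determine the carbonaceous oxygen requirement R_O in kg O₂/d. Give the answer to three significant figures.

Y_obs = Y / (1 + k_d θ_c) = 0.481 / (1 + 0.0650 × 7.70) = 0.481 / 1.501 = 0.3206.
Mass of bCOD removed per day: Q(S₀ − S) = 2.09 × 237.6 g/m³ = 0.4965 kg/d.
P_X = Y_obs·Q·(S₀ − S) = 0.3206 × 0.4965 = 0.1592 kg VSS/d.
Carbonaceous O₂ demand = substrate oxidised − cell-mass equivalent = 0.4965 − 1.42 × 0.1592 = 0.2705 kg O₂/d.

R_O ≈ 0.270 kg O₂/d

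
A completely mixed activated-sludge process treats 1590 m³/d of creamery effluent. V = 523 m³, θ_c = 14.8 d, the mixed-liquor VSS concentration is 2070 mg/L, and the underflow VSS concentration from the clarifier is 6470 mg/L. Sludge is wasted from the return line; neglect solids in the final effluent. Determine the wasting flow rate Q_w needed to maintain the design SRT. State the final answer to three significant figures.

Q_w = (V·X)/(θ_c X_r) = 523.0 × 2070 / (14.8 × 6470) = 11.31 m³/d.

Q_w ≈ 11.3 m³/d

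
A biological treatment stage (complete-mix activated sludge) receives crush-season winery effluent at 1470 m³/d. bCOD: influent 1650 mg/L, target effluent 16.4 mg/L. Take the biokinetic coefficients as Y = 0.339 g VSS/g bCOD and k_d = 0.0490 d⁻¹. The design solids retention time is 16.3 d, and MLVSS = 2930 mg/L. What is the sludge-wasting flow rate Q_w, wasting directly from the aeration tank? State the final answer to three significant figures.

Rearranging the biomass balance for a CMAS with decay, V = Y·Q·ΔS·θ_c / [X·(1+k_d θ_c)] = 0.339 × 1470 × (1650 − 16.4) × 16.3 / [2930 × (1 + 0.0490 × 16.3)] = 1.33×10^7 / 5270 = 2518 m³.
For wasting at MLVSS concentration, Q_w = V/θ_c = 2518/16.3 = 154.5 m³/d.

Q_w ≈ 154 m³/d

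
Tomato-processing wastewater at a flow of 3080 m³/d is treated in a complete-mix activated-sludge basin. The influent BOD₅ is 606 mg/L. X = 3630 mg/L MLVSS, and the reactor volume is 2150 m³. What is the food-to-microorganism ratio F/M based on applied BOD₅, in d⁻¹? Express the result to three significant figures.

F/M = Q·S₀ / (V·X) = 3080 × 606 / (2150 × 3630) = 0.2392 g BOD₅·(g VSS·d)⁻¹.

F/M ≈ 0.239 d⁻¹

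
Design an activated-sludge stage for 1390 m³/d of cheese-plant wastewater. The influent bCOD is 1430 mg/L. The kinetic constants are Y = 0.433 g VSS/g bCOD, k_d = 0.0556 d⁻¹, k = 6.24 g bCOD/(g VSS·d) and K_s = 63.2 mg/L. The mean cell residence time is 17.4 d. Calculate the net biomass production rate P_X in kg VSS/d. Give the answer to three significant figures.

P_X ≈ 437 kg VSS/d

From the Monod/SRT balance for a CMAS, S = K_s·(1+k_d θ_c)/[θ_c·(Y k − k_d) − 1] = 63.2 × (1 + 0.0556 × 17.4) / [17.4 × (0.433 × 6.24 − 0.0556) − 1] = 124.3 / 45.05 = 2.760 mg/L.
Correct the yield for decay: Y_obs = Y/(1 + k_d θ_c) = 0.433 / (1 + 0.0556 × 17.4) = 0.433 / 1.967 = 0.2201.
ΔS = 1430 − 2.76 = 1427 mg/L, so the substrate removal rate is 1390 × 1427/1000 = 1984 kg bCOD/d.
So the net sludge growth is P_X = 0.2201 × 1984 = 436.6 kg VSS/d.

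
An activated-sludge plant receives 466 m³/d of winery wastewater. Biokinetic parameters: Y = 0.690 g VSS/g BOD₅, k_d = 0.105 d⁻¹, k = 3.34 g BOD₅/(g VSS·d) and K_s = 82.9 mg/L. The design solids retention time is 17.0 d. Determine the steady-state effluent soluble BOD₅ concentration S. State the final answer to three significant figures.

Effluent substrate depends only on kinetics and SRT: S = K_s(1 + k_d θ_c) / [θ_c(Yk − k_d) − 1] = 82.9 × (1 + 0.105 × 17.0) / [17.0 × (0.690 × 3.34 − 0.105) − 1] = 230.9 / 36.39 = 6.344 mg/L.

S ≈ 6.34 mg/L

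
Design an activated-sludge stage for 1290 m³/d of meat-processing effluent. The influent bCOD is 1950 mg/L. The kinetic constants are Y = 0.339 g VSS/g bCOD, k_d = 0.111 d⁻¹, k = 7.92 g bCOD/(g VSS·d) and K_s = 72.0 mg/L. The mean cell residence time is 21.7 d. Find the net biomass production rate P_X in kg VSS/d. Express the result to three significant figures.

P_X ≈ 250 kg VSS/d

Effluent substrate depends only on kinetics and SRT: S = K_s(1 + k_d θ_c) / [θ_c(Yk − k_d) − 1] = 72.0 × (1 + 0.111 × 21.7) / [21.7 × (0.339 × 7.92 − 0.111) − 1] = 245.4 / 54.85 = 4.474 mg/L.
The observed yield is Y_obs = Y/(1 + k_d·θ_c) = 0.339 / (1 + 0.111 × 21.7) = 0.339 / 3.409 = 0.09945 g VSS per g bCOD removed.
ΔS = 1950 − 4.47 = 1946 mg/L, so the substrate removal rate is 1290 × 1946/1000 = 2510 kg bCOD/d.
So the net sludge growth is P_X = 0.09945 × 2510 = 249.6 kg VSS/d.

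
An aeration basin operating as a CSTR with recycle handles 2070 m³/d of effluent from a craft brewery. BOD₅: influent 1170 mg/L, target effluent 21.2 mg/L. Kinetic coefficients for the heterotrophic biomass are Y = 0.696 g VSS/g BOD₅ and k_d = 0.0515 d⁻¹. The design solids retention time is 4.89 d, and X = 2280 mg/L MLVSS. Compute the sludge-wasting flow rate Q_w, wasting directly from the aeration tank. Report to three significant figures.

From the SRT design equation V = Y Q (S₀−S) θ_c / [X (1 + k_d θ_c)] = 0.696 × 2070 × (1170 − 21.2) × 4.89 / [2280 × (1 + 0.0515 × 4.89)] = 8.09×10^6 / 2854 = 2836 m³.
For wasting at MLVSS concentration, Q_w = V/θ_c = 2836/4.89 = 579.9 m³/d.

Q_w ≈ 580 m³/d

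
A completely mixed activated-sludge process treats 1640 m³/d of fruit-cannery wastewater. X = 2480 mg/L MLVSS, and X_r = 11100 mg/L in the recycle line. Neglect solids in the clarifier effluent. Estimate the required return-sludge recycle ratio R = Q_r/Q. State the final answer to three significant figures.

Solids balance on the clarifier gives (1+R)X = R·X_r, so R = X/(X_r − X) = 2480 / (11100 − 2480) = 0.2877.

R ≈ 0.288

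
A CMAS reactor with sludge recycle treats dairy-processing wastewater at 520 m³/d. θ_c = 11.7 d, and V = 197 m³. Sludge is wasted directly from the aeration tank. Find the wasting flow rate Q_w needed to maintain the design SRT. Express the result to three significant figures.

Wasting from the aeration tank: Q_w = V / θ_c = 197.0 / 11.7 = 16.84 m³/d.

Q_w ≈ 16.8 m³/d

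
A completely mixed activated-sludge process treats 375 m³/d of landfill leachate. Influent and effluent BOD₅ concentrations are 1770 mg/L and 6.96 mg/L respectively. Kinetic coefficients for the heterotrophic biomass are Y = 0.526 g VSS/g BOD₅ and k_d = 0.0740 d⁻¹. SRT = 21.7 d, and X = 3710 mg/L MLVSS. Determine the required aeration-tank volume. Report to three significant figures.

V ≈ 781 m³

Steady-state biomass mass balance: V·X·(1 + k_d·θ_c) = Y·Q·(S₀ − S)·θ_c, so V = 0.526 × 375 × (1770 − 6.96) × 21.7 / [3710 × (1 + 0.0740 × 21.7)] = 7.55×10^6 / 9668 = 780.6 m³.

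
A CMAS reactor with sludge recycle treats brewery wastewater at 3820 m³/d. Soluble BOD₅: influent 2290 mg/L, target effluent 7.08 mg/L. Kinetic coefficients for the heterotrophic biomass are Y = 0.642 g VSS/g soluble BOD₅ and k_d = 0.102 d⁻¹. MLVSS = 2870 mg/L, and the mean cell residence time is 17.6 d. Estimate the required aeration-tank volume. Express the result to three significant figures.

From the SRT design equation V = Y Q (S₀−S) θ_c / [X (1 + k_d θ_c)] = 0.642 × 3820 × (2290 − 7.08) × 17.6 / [2870 × (1 + 0.102 × 17.6)] = 9.85×10^7 / 8022 = 12283 m³.

V ≈ 12300 m³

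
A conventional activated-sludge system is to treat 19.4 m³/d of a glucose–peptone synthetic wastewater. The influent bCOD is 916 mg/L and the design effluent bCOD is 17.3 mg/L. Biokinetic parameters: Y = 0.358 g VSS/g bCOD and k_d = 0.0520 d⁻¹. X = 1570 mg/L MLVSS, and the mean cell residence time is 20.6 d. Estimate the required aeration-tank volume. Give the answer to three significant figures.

V ≈ 39.5 m³

Rearranging the biomass balance for a CMAS with decay, V = Y·Q·ΔS·θ_c / [X·(1+k_d θ_c)] = 0.358 × 19.4 × (916 − 17.3) × 20.6 / [1570 × (1 + 0.0520 × 20.6)] = 1.29×10^5 / 3252 = 39.54 m³.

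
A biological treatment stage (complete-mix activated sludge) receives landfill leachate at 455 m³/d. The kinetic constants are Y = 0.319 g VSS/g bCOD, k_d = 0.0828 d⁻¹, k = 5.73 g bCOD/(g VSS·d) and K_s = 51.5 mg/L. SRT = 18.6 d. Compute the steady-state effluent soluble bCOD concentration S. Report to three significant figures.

S ≈ 4.16 mg/L

For a completely mixed reactor with recycle the Lawrence–McCarty relation gives S = K_s·(1 + k_d·θ_c) / [θ_c·(Y·k − k_d) − 1] = 51.5 × (1 + 0.0828 × 18.6) / [18.6 × (0.319 × 5.73 − 0.0828) − 1] = 130.8 / 31.46 = 4.158 mg/L.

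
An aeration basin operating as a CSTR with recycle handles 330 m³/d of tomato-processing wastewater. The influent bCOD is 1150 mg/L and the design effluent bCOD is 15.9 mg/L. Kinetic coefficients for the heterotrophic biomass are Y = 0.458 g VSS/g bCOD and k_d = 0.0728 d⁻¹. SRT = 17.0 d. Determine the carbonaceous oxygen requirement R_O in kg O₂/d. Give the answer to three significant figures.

R_O ≈ 265 kg O₂/d

The observed yield is Y_obs = Y/(1 + k_d·θ_c) = 0.458 / (1 + 0.0728 × 17.0) = 0.458 / 2.238 = 0.2047 g VSS per g bCOD removed.
Q·(S₀ − S) = 330 × (1150 − 15.9) × 10⁻³ = 374.3 kg/d removed.
Biomass synthesised: P_X = Y_obs × 374.3 = 76.60 kg VSS/d.
R_O = Q·ΔS − 1.42 P_X = 374.3 − 108.8 = 265.5 kg O₂/d.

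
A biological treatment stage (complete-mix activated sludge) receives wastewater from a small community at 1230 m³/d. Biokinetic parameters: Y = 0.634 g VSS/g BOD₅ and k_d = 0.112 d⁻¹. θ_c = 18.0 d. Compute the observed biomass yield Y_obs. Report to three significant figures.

Y_obs ≈ 0.210 g VSS/g BOD₅

Observed yield with endogenous decay: Y_obs = Y / (1 + k_d·θ_c) = 0.634 / (1 + 0.112 × 18.0) = 0.634 / 3.016 = 0.2102 g VSS/g BOD₅.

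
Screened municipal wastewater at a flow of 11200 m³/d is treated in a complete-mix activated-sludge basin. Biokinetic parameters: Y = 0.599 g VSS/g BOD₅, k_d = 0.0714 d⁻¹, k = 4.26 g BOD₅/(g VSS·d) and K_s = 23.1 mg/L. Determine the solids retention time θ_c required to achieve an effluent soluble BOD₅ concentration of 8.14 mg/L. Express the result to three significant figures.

Specific growth rate at S = 8.14 mg/L: μ = YkS/(K_s+S) = 0.599·4.26·8.14/(23.1+8.14) = 0.6649 d⁻¹.
Then 1/θ_c = μ − k_d = 0.6649 − 0.0714 = 0.5935 d⁻¹, giving θ_c = 1.685 d.

θ_c ≈ 1.68 d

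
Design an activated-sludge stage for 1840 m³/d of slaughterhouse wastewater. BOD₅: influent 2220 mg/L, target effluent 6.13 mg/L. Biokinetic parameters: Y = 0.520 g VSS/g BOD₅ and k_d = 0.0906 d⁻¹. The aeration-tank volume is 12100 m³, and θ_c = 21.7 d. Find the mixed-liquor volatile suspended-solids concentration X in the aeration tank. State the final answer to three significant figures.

X ≈ 1280 mg/L

From V·X·(1 + k_d·θ_c) = Y·Q·(S₀ − S)·θ_c: X = 0.520 × 1840 × (2220 − 6.13) × 21.7 / [12100 × (1 + 0.0906 × 21.7)] = 1281 mg/L.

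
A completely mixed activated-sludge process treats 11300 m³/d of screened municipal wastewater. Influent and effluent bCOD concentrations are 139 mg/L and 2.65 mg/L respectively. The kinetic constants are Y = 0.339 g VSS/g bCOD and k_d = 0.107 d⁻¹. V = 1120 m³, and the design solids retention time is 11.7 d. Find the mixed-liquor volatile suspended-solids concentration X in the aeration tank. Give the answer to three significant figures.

X ≈ 2420 mg/L

X = Y·Q·ΔS·θ_c / [V·(1 + k_d θ_c)] = 0.339 × 11300 × (139 − 2.65) × 11.7 / [1120 × (1 + 0.107 × 11.7)] = 2423 mg/L.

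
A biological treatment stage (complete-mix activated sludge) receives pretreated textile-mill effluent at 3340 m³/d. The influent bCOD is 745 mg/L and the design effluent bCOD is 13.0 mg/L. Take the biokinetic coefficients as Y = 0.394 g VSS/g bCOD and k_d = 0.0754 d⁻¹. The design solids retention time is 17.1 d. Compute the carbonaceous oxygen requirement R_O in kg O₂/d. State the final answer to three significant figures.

Y_obs = Y / (1 + k_d θ_c) = 0.394 / (1 + 0.0754 × 17.1) = 0.394 / 2.289 = 0.1721.
Mass of bCOD removed per day: Q(S₀ − S) = 3340 × 732.0 g/m³ = 2445 kg/d.
P_X = Y_obs·Q·(S₀ − S) = 0.1721 × 2445 = 420.8 kg VSS/d.
R_O = Q·ΔS − 1.42 P_X = 2445 − 597.5 = 1847 kg O₂/d.

R_O ≈ 1850 kg O₂/d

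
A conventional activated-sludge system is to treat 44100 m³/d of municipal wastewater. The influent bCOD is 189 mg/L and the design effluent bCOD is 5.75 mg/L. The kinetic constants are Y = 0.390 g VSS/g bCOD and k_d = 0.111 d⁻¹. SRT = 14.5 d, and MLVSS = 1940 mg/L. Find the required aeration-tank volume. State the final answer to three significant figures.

Steady-state biomass mass balance: V·X·(1 + k_d·θ_c) = Y·Q·(S₀ − S)·θ_c, so V = 0.390 × 44100 × (189 − 5.75) × 14.5 / [1940 × (1 + 0.111 × 14.5)] = 4.57×10^7 / 5062 = 9027 m³.

V ≈ 9030 m³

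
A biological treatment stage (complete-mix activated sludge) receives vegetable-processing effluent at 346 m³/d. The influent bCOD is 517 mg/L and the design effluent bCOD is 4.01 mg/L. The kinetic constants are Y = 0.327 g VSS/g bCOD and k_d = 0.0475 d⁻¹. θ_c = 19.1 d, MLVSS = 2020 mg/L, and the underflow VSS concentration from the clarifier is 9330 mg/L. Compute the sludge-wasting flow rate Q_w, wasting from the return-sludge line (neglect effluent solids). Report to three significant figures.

Q_w ≈ 3.26 m³/d

Steady-state biomass mass balance: V·X·(1 + k_d·θ_c) = Y·Q·(S₀ − S)·θ_c, so V = 0.327 × 346 × (517 − 4.01) × 19.1 / [2020 × (1 + 0.0475 × 19.1)] = 1.11×10^6 / 3853 = 287.7 m³.
Wasting from the return line (neglecting effluent solids): Q_w = V·X / (θ_c·X_r) = 287.7 × 2020 / (19.1 × 9330) = 3.262 m³/d.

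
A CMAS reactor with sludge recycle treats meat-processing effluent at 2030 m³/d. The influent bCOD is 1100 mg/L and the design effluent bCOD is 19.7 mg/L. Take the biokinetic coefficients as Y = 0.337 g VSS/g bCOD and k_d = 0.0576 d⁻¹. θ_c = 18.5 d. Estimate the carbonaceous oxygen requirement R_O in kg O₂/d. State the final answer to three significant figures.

R_O ≈ 1680 kg O₂/d

The observed yield is Y_obs = Y/(1 + k_d·θ_c) = 0.337 / (1 + 0.0576 × 18.5) = 0.337 / 2.066 = 0.1631 g VSS per g bCOD removed.
ΔS = 1100 − 19.7 = 1080 mg/L, so the substrate removal rate is 2030 × 1080/1000 = 2193 kg bCOD/d.
Net sludge production P_X = 0.1631 × 2193 = 357.8 kg VSS/d.
R_O = Q·ΔS − 1.42 P_X = 2193 − 508.1 = 1685 kg O₂/d.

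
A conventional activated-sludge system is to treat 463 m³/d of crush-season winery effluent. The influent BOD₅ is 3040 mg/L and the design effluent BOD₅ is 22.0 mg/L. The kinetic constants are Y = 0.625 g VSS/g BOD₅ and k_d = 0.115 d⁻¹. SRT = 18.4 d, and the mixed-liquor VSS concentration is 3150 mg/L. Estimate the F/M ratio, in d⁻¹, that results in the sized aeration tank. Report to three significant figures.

Steady-state biomass mass balance: V·X·(1 + k_d·θ_c) = Y·Q·(S₀ − S)·θ_c, so V = 0.625 × 463 × (3040 − 22.0) × 18.4 / [3150 × (1 + 0.115 × 18.4)] = 1.61×10^7 / 9815 = 1637 m³.
Food-to-microorganism ratio F/M = Q S₀ / (V X) = 463 × 3040 / (1637 × 3150) = 0.2729 d⁻¹.

F/M ≈ 0.273 d⁻¹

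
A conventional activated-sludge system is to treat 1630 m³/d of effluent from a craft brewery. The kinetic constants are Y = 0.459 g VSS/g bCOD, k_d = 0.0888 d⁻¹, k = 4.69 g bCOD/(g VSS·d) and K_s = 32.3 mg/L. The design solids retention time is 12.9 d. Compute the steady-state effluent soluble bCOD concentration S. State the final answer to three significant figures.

S ≈ 2.70 mg/L

For a completely mixed reactor with recycle the Lawrence–McCarty relation gives S = K_s·(1 + k_d·θ_c) / [θ_c·(Y·k − k_d) − 1] = 32.3 × (1 + 0.0888 × 12.9) / [12.9 × (0.459 × 4.69 − 0.0888) − 1] = 69.30 / 25.62 = 2.704 mg/L.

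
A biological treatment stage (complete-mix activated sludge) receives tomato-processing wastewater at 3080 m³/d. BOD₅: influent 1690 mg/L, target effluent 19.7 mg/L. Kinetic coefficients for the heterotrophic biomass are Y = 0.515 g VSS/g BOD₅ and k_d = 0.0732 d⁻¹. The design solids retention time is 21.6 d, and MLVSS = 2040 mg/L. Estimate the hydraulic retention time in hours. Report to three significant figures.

Steady-state biomass mass balance: V·X·(1 + k_d·θ_c) = Y·Q·(S₀ − S)·θ_c, so V = 0.515 × 3080 × (1690 − 19.7) × 21.6 / [2040 × (1 + 0.0732 × 21.6)] = 5.72×10^7 / 5265 = 10868 m³.
HRT = V/Q = 10868 m³ / 3080 m³·d⁻¹ = 3.529 d × 24 = 84.69 h.

τ ≈ 84.7 h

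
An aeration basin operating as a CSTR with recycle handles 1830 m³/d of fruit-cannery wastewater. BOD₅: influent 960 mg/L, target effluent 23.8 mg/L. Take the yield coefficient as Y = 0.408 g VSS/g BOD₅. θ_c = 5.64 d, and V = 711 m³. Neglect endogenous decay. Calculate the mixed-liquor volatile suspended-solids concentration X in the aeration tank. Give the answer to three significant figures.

X = Y·Q·ΔS·θ_c / V = 0.408 × 1830 × (960 − 23.8) × 5.64 / 711 = 5545 mg/L.

X ≈ 5540 mg/L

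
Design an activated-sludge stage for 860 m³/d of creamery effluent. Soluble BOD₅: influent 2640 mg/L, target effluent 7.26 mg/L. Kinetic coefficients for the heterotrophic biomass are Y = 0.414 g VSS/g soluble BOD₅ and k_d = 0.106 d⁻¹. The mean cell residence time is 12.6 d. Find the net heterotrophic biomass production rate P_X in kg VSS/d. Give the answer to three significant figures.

Correct the yield for decay: Y_obs = Y/(1 + k_d θ_c) = 0.414 / (1 + 0.106 × 12.6) = 0.414 / 2.336 = 0.1773.
Mass of soluble BOD₅ removed per day: Q(S₀ − S) = 860 × 2633 g/m³ = 2264 kg/d.
Biomass produced: P_X = Y_obs·Q·ΔS = 0.1773 × 2264 ≈ 401.3 kg VSS/d.

P_X ≈ 401 kg VSS/d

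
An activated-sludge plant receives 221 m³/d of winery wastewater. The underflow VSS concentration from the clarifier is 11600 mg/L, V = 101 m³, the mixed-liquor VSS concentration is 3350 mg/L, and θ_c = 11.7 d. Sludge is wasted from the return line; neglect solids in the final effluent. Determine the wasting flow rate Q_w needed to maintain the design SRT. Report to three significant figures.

Wasting from the return line (neglecting effluent solids): Q_w = V·X / (θ_c·X_r) = 101.0 × 3350 / (11.7 × 11600) = 2.493 m³/d.

Q_w ≈ 2.49 m³/d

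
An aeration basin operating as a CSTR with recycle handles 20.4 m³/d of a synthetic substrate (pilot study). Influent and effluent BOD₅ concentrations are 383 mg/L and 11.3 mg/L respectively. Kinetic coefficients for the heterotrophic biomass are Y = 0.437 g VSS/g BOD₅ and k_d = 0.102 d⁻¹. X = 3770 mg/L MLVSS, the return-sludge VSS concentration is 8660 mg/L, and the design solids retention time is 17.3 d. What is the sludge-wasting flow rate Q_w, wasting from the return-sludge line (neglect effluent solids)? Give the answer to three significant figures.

From the SRT design equation V = Y Q (S₀−S) θ_c / [X (1 + k_d θ_c)] = 0.437 × 20.4 × (383 − 11.3) × 17.3 / [3770 × (1 + 0.102 × 17.3)] = 5.73×10^4 / 10423 = 5.500 m³.
Q_w = (V·X)/(θ_c X_r) = 5.500 × 3770 / (17.3 × 8660) = 0.1384 m³/d.

Q_w ≈ 0.138 m³/d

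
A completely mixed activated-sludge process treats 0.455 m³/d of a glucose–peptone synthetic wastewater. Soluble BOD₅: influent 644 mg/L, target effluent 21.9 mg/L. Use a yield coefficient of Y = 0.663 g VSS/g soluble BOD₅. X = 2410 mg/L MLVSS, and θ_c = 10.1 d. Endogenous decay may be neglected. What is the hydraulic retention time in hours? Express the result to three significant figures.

τ ≈ 41.5 h

V·X = Y·Q·ΔS·θ_c gives V = 0.663 × 0.455 × (644 − 21.9) × 10.1 / 2410 = 0.7865 m³.
τ = V/Q = 0.7865/0.455 = 1.729 d, or 41.48 h.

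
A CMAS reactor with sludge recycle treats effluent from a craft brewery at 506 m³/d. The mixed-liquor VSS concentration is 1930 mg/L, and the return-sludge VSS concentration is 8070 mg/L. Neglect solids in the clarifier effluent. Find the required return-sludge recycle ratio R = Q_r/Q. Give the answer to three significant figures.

R ≈ 0.314

Solids balance on the clarifier gives (1+R)X = R·X_r, so R = X/(X_r − X) = 1930 / (8070 − 1930) = 0.3143.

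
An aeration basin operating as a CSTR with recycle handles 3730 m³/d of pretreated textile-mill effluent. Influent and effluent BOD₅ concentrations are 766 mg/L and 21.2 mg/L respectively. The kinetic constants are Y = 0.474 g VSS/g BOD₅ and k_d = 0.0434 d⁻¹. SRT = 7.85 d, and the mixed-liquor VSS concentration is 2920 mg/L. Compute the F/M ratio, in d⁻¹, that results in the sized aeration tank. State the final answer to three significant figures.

F/M ≈ 0.371 d⁻¹

Rearranging the biomass balance for a CMAS with decay, V = Y·Q·ΔS·θ_c / [X·(1+k_d θ_c)] = 0.474 × 3730 × (766 − 21.2) × 7.85 / [2920 × (1 + 0.0434 × 7.85)] = 1.03×10^7 / 3915 = 2640 m³.
F/M = applied load / biomass = Q·S₀/(V·X) = 3730 × 766 / (2640 × 2920) = 0.3706 d⁻¹.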